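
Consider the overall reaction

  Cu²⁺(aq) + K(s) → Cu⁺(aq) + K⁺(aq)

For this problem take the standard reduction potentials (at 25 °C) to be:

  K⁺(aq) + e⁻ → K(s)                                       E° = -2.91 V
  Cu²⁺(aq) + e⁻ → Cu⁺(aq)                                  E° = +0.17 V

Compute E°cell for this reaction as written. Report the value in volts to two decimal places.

The Cu²⁺/Cu⁺ couple has the higher reduction potential, so it is the cathode; K⁺/K is oxidised at the anode.
E°cell = E°(cathode) − E°(anode) = (+0.17) − (-2.91) = +3.08 V.

+3.08 V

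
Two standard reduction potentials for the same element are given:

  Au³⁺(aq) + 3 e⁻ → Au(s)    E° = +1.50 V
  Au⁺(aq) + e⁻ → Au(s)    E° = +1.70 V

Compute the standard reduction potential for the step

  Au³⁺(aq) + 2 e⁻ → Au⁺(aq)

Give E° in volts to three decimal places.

Sequential free energies add, so n₃E°₃ = n₁E°₁ + n₂E°₂.
With n₃ = 3, and the known step contributing 1×(+1.70) V, the unknown satisfies 2·E° = 3×(+1.50) − 1×(+1.70) = +2.800.
E° = +2.800 / 2 = +1.400 V.

+1.400 V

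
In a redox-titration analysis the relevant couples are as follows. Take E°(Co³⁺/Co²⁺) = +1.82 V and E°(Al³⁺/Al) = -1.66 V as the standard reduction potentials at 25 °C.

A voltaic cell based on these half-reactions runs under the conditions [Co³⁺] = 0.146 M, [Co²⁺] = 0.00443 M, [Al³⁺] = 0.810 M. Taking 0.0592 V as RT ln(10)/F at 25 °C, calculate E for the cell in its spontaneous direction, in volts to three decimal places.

Co³⁺/Co²⁺ is the cathode (higher E°), Al³⁺/Al the anode: E°cell = +1.82 − (-1.66) = +3.48 V, n = 3.
Overall: 3 Co³⁺(aq) + Al(s) → 3 Co²⁺(aq) + Al³⁺(aq)
Q = [Co²⁺]^3·[Al³⁺] / ([Co³⁺]^3); log Q = -4.645.
E = E° − (0.0592/n) log Q = +3.48 − (0.0592/3)(-4.645) = +3.572 V.

+3.572 V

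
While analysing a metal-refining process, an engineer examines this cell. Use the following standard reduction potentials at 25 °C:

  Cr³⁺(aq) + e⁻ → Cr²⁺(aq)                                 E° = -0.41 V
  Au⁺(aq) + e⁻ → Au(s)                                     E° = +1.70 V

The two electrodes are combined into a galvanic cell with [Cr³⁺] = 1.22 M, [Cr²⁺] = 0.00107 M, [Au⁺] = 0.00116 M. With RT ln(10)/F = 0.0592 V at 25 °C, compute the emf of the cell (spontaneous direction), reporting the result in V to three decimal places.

Au⁺/Au is the cathode (higher E°), Cr³⁺/Cr²⁺ the anode: E°cell = +1.70 − (-0.41) = +2.11 V, n = 1.
Overall: Au⁺(aq) + Cr²⁺(aq) → Au(s) + Cr³⁺(aq)
Q = [Cr³⁺] / ([Au⁺]·[Cr²⁺]); log Q = 5.993.
E = E° − (0.0592/n) log Q = +2.11 − (0.0592/1)(5.993) = +1.755 V.

+1.755 V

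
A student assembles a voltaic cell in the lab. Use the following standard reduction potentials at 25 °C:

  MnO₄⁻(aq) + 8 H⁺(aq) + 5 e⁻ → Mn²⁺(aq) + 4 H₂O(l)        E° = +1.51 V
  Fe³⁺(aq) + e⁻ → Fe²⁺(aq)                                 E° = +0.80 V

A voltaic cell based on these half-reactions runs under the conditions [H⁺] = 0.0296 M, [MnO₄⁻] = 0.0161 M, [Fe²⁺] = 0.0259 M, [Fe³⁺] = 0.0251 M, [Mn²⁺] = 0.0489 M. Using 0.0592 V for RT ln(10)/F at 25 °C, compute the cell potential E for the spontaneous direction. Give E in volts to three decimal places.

+0.560 V

MnO₄⁻/Mn²⁺ is the cathode (higher E°), Fe³⁺/Fe²⁺ the anode: E°cell = +1.51 − (+0.80) = +0.71 V, n = 5.
Overall: MnO₄⁻(aq) + 8 H⁺(aq) + 5 Fe²⁺(aq) → Mn²⁺(aq) + 4 H₂O(l) + 5 Fe³⁺(aq)
Q = [Mn²⁺]·[Fe³⁺]^5 / ([MnO₄⁻]·[H⁺]^8·[Fe²⁺]^5); log Q = 12.644.
E = E° − (0.0592/n) log Q = +0.71 − (0.0592/5)(12.644) = +0.560 V.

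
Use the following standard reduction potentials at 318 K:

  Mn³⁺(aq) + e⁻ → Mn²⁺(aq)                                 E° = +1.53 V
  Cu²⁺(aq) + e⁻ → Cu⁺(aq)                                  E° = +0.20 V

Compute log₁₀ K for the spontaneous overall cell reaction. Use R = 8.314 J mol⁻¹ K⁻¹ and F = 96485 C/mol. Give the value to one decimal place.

Cathode: Mn³⁺/Mn²⁺; anode: Cu²⁺/Cu⁺. E°cell = (+1.53) − (+0.20) = +1.33 V, with n = 1.
ΔG° = −nFE° = −RT ln K, so ln K = nFE°/(RT) = (1)(96485)(+1.33) / ((8.314)(318)) = 48.537.
log₁₀ K = 48.537 / ln 10 = 21.1.

21.1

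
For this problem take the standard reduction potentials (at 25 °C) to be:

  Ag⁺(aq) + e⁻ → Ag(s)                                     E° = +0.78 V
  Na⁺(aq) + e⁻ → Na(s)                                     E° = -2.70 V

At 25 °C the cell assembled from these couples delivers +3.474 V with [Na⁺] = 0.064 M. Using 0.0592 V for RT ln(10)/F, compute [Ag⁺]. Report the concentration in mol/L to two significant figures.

Ag⁺/Ag is the cathode, Na⁺/Na the anode: E°cell = +3.48 V, n = 1.
Overall reaction: Ag⁺(aq) + Na(s) → Ag(s) + Na⁺(aq); Q = [Na⁺]^1/[Ag⁺]^1.
From E = E° − (0.0592/n) log Q: log Q = (E° − E)·n/0.0592 = (+3.48 − (+3.474))·1/0.0592 = 0.1014.
So 1·log[Ag⁺] = 1·log(0.064) − log Q = -1.1938 − (0.1014) = -1.2952; [Ag⁺] = 10^(-1.2952) ≈ 0.051 M.

0.051 M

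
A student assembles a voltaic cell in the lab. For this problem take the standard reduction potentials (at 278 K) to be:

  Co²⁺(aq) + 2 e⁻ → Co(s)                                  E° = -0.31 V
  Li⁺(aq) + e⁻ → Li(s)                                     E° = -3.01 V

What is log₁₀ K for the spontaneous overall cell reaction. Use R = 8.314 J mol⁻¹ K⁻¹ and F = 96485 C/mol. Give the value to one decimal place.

97.9

Cathode: Co²⁺/Co; anode: Li⁺/Li. E°cell = (-0.31) − (-3.01) = +2.70 V, with n = 2.
ΔG° = −nFE° = −RT ln K, so ln K = nFE°/(RT) = (2)(96485)(+2.70) / ((8.314)(278)) = 225.423.
log₁₀ K = 225.423 / ln 10 = 97.9.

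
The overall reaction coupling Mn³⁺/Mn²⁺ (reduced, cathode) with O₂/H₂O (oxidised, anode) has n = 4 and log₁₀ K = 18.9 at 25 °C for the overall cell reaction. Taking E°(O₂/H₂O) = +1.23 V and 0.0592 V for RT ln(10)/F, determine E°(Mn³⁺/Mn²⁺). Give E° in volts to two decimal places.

E°cell = (0.0592/n)·log K = (0.0592/4)(18.9) = +0.280 V.
Since Mn³⁺/Mn²⁺ is the cathode and O₂/H₂O the anode, E°cell = E°(Mn³⁺/Mn²⁺) − E°(O₂/H₂O).
So E°(Mn³⁺/Mn²⁺) = E°cell + E°(O₂/H₂O) = +0.280 + (+1.23) = +1.51 V.

+1.51 V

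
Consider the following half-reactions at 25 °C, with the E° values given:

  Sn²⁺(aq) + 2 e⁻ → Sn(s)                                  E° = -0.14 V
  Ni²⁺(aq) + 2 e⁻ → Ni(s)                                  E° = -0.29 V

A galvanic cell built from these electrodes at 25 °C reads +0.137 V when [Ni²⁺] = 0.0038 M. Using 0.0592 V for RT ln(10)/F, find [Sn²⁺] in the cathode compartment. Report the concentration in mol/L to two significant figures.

Sn²⁺/Sn is the cathode, Ni²⁺/Ni the anode: E°cell = +0.15 V, n = 2.
Overall reaction: Sn²⁺(aq) + Ni(s) → Sn(s) + Ni²⁺(aq); Q = [Ni²⁺]^1/[Sn²⁺]^1.
From E = E° − (0.0592/n) log Q: log Q = (E° − E)·n/0.0592 = (+0.15 − (+0.137))·2/0.0592 = 0.4392.
So 1·log[Sn²⁺] = 1·log(0.0038) − log Q = -2.4202 − (0.4392) = -2.8594; [Sn²⁺] = 10^(-2.8594) ≈ 0.0014 M.

0.0014 M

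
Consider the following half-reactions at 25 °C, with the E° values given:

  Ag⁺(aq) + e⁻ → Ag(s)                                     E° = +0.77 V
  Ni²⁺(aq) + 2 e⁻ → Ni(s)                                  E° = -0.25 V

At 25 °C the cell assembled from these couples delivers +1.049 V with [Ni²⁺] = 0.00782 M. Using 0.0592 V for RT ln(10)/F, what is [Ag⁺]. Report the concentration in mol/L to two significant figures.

0.27 M

Ag⁺/Ag is the cathode, Ni²⁺/Ni the anode: E°cell = +1.02 V, n = 2.
Overall reaction: 2 Ag⁺(aq) + Ni(s) → 2 Ag(s) + Ni²⁺(aq); Q = [Ni²⁺]^1/[Ag⁺]^2.
From E = E° − (0.0592/n) log Q: log Q = (E° − E)·n/0.0592 = (+1.02 − (+1.049))·2/0.0592 = -0.9797.
So 2·log[Ag⁺] = 1·log(0.00782) − log Q = -2.1068 − (-0.9797) = -1.1271; log[Ag⁺] = -1.1271 / 2 = -0.5635; [Ag⁺] = 10^(-0.5635) ≈ 0.27 M.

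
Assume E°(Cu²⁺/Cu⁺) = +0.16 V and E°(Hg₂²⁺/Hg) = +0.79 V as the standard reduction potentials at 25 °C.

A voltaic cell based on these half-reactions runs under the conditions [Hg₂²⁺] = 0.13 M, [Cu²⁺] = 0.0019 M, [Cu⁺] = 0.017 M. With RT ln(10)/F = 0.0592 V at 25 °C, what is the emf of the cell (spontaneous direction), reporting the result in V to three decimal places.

+0.660 V

Hg₂²⁺/Hg is the cathode (higher E°), Cu²⁺/Cu⁺ the anode: E°cell = +0.79 − (+0.16) = +0.63 V, n = 2.
Overall: Hg₂²⁺(aq) + 2 Cu⁺(aq) → 2 Hg(l) + 2 Cu²⁺(aq)
Q = [Cu²⁺]^2 / ([Hg₂²⁺]·[Cu⁺]^2); log Q = -1.017.
E = E° − (0.0592/n) log Q = +0.63 − (0.0592/2)(-1.017) = +0.660 V.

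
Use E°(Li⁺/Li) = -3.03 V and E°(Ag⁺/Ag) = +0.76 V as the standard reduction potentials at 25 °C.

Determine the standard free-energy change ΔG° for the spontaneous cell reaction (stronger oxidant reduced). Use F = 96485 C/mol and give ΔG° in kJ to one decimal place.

Ag⁺/Ag (E° = +0.76 V) is the cathode; Li⁺/Li (E° = -3.03 V) is the anode, so E°cell = +3.79 V.
Balancing electrons gives n = 1 (lcm of 1 and 1).
ΔG° = −nFE° = −(1)(96485)(+3.79) = -365,678 J = -365.7 kJ.

-365.7 kJ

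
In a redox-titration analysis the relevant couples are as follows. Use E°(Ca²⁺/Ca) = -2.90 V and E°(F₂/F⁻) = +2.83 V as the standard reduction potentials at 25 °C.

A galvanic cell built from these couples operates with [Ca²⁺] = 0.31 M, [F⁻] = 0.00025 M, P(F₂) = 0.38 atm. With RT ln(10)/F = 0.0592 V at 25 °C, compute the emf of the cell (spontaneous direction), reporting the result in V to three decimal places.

+5.946 V

F₂/F⁻ is the cathode (higher E°), Ca²⁺/Ca the anode: E°cell = +2.83 − (-2.90) = +5.73 V, n = 2.
Overall: F₂(g) + Ca(s) → 2 F⁻(aq) + Ca²⁺(aq)
Q = [F⁻]^2·[Ca²⁺] / (P(F₂)); log Q = -7.293.
E = E° − (0.0592/n) log Q = +5.73 − (0.0592/2)(-7.293) = +5.946 V.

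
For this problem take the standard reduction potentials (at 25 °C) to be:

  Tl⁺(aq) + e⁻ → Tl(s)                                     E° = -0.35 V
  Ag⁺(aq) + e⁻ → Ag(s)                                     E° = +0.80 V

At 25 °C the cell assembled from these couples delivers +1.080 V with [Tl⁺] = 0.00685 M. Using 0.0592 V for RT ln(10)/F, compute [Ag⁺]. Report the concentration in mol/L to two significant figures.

0.00045 M

Ag⁺/Ag is the cathode, Tl⁺/Tl the anode: E°cell = +1.15 V, n = 1.
Overall reaction: Ag⁺(aq) + Tl(s) → Ag(s) + Tl⁺(aq); Q = [Tl⁺]^1/[Ag⁺]^1.
From E = E° − (0.0592/n) log Q: log Q = (E° − E)·n/0.0592 = (+1.15 − (+1.080))·1/0.0592 = 1.1824.
So 1·log[Ag⁺] = 1·log(0.00685) − log Q = -2.1643 − (1.1824) = -3.3467; [Ag⁺] = 10^(-3.3467) ≈ 0.00045 M.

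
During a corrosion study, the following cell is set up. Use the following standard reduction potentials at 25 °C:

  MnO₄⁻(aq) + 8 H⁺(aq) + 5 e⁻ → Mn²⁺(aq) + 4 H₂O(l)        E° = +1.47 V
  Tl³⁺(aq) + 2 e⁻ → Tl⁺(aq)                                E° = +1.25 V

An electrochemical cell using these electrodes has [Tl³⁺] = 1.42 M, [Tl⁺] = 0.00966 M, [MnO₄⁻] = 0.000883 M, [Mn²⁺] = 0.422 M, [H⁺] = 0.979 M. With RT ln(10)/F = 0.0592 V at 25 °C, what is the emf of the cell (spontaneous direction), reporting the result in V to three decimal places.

+0.123 V

MnO₄⁻/Mn²⁺ is the cathode (higher E°), Tl³⁺/Tl⁺ the anode: E°cell = +1.47 − (+1.25) = +0.22 V, n = 10.
Overall: 2 MnO₄⁻(aq) + 16 H⁺(aq) + 5 Tl⁺(aq) → 2 Mn²⁺(aq) + 8 H₂O(l) + 5 Tl³⁺(aq)
Q = [Mn²⁺]^2·[Tl³⁺]^5 / ([MnO₄⁻]^2·[H⁺]^16·[Tl⁺]^5); log Q = 16.343.
E = E° − (0.0592/n) log Q = +0.22 − (0.0592/10)(16.343) = +0.123 V.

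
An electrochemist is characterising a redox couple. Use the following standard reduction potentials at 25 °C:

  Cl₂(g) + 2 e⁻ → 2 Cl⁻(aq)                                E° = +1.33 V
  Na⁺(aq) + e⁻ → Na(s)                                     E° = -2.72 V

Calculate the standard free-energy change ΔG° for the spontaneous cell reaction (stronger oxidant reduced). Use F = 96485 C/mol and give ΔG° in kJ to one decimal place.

-781.5 kJ

Cl₂/Cl⁻ (E° = +1.33 V) is the cathode; Na⁺/Na (E° = -2.72 V) is the anode, so E°cell = +4.05 V.
Balancing electrons gives n = 2 (lcm of 2 and 1).
ΔG° = −nFE° = −(2)(96485)(+4.05) = -781,528 J = -781.5 kJ.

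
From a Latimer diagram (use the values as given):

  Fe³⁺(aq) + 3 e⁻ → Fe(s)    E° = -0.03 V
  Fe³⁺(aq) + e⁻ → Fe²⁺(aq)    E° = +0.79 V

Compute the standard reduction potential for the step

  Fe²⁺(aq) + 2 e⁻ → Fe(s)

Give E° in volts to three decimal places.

Sequential free energies add, so n₃E°₃ = n₁E°₁ + n₂E°₂.
With n₃ = 3, and the known step contributing 1×(+0.79) V, the unknown satisfies 2·E° = 3×(-0.03) − 1×(+0.79) = -0.880.
E° = -0.880 / 2 = -0.440 V.

-0.440 V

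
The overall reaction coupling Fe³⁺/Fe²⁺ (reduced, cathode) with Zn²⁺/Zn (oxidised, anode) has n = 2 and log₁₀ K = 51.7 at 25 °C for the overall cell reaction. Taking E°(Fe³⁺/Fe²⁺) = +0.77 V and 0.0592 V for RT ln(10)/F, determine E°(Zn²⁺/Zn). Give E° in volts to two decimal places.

E°cell = (0.0592/n)·log K = (0.0592/2)(51.7) = +1.530 V.
Since Fe³⁺/Fe²⁺ is the cathode and Zn²⁺/Zn the anode, E°cell = E°(Fe³⁺/Fe²⁺) − E°(Zn²⁺/Zn).
So E°(Zn²⁺/Zn) = E°(Fe³⁺/Fe²⁺) − E°cell = (+0.77) − (+1.530) = -0.76 V.

-0.76 V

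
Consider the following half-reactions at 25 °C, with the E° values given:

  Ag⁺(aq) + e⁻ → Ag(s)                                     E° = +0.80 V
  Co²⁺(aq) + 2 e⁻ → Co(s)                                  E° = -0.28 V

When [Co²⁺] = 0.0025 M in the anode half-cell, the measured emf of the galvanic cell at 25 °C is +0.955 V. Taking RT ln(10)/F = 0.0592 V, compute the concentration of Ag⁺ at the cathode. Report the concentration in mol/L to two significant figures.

0.00039 M

Ag⁺/Ag is the cathode, Co²⁺/Co the anode: E°cell = +1.08 V, n = 2.
Overall reaction: 2 Ag⁺(aq) + Co(s) → 2 Ag(s) + Co²⁺(aq); Q = [Co²⁺]^1/[Ag⁺]^2.
From E = E° − (0.0592/n) log Q: log Q = (E° − E)·n/0.0592 = (+1.08 − (+0.955))·2/0.0592 = 4.2230.
So 2·log[Ag⁺] = 1·log(0.0025) − log Q = -2.6021 − (4.2230) = -6.8251; log[Ag⁺] = -6.8251 / 2 = -3.4125; [Ag⁺] = 10^(-3.4125) ≈ 0.00039 M.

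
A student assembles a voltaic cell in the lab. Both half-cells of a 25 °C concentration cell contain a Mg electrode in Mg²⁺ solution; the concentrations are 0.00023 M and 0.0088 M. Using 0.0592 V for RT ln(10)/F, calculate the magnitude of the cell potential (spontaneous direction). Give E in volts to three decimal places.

For a concentration cell E°cell = 0. The 0.0088 M side is the cathode (reduction is favoured where [Mg²⁺] is higher).
With n = 2, E = −(0.0592/2) log([Mg²⁺]ₐₙ/[Mg²⁺]꜀ₐₜ) = −(0.0592/2) log(0.00023/0.0088) = −(0.0592/2)(-1.583) = +0.047 V.

+0.047 V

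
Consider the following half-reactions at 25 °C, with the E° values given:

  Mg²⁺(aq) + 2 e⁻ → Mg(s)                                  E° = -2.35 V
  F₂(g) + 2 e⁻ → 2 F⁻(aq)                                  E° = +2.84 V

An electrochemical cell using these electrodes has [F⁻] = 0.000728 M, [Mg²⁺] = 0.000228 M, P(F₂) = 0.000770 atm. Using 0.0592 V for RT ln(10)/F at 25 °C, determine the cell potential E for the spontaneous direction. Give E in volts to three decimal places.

F₂/F⁻ is the cathode (higher E°), Mg²⁺/Mg the anode: E°cell = +2.84 − (-2.35) = +5.19 V, n = 2.
Overall: F₂(g) + Mg(s) → 2 F⁻(aq) + Mg²⁺(aq)
Q = [F⁻]^2·[Mg²⁺] / (P(F₂)); log Q = -6.804.
E = E° − (0.0592/n) log Q = +5.19 − (0.0592/2)(-6.804) = +5.391 V.

+5.391 V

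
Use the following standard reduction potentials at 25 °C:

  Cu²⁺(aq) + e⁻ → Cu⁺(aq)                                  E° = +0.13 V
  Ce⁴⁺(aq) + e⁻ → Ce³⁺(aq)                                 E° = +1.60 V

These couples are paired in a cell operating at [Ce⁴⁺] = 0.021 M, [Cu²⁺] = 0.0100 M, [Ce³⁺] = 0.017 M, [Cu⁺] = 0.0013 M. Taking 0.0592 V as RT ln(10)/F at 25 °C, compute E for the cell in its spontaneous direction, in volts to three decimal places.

Ce⁴⁺/Ce³⁺ is the cathode (higher E°), Cu²⁺/Cu⁺ the anode: E°cell = +1.60 − (+0.13) = +1.47 V, n = 1.
Overall: Ce⁴⁺(aq) + Cu⁺(aq) → Ce³⁺(aq) + Cu²⁺(aq)
Q = [Ce³⁺]·[Cu²⁺] / ([Ce⁴⁺]·[Cu⁺]); log Q = 0.794.
E = E° − (0.0592/n) log Q = +1.47 − (0.0592/1)(0.794) = +1.423 V.

+1.423 V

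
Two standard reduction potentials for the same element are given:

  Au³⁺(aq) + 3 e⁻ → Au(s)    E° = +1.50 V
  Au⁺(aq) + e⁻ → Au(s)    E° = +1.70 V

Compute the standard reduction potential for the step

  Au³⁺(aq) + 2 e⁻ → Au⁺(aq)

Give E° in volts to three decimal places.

+1.400 V

Sequential free energies add, so n₃E°₃ = n₁E°₁ + n₂E°₂.
With n₃ = 3, and the known step contributing 1×(+1.70) V, the unknown satisfies 2·E° = 3×(+1.50) − 1×(+1.70) = +2.800.
E° = +2.800 / 2 = +1.400 V.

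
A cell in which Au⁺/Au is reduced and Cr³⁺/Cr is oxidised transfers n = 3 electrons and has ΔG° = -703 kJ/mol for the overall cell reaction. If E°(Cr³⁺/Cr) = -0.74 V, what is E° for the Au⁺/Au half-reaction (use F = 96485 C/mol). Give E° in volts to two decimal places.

E°cell = −ΔG°/(nF) = −(-703×10³)/((3)(96485)) = +2.429 V.
Since Au⁺/Au is the cathode and Cr³⁺/Cr the anode, E°cell = E°(Au⁺/Au) − E°(Cr³⁺/Cr).
So E°(Au⁺/Au) = E°cell + E°(Cr³⁺/Cr) = +2.429 + (-0.74) = +1.69 V.

+1.69 V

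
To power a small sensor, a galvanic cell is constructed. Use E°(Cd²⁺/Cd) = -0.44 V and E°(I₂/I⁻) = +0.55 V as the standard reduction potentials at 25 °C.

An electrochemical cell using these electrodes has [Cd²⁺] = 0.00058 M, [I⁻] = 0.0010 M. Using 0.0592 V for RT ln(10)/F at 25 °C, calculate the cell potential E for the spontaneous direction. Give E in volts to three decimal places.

+1.263 V

I₂/I⁻ is the cathode (higher E°), Cd²⁺/Cd the anode: E°cell = +0.55 − (-0.44) = +0.99 V, n = 2.
Overall: I₂(s) + Cd(s) → 2 I⁻(aq) + Cd²⁺(aq)
Q = [I⁻]^2·[Cd²⁺]; log Q = -9.237.
E = E° − (0.0592/n) log Q = +0.99 − (0.0592/2)(-9.237) = +1.263 V.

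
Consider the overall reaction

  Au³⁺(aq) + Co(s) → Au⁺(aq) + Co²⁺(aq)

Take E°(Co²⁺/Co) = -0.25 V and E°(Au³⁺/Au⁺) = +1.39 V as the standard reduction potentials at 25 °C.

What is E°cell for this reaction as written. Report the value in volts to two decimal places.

The Au³⁺/Au⁺ couple has the higher reduction potential, so it is the cathode; Co²⁺/Co is oxidised at the anode.
E°cell = E°(cathode) − E°(anode) = (+1.39) − (-0.25) = +1.64 V.
Since E°cell > 0, the reaction is spontaneous under standard conditions.

+1.64 V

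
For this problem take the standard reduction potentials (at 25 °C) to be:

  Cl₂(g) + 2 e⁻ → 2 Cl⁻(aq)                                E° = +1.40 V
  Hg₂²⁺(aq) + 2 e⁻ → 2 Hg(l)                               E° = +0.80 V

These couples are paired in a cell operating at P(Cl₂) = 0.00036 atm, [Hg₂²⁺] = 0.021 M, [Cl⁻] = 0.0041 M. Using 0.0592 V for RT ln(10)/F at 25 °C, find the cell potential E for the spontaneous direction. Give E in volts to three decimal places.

Cl₂/Cl⁻ is the cathode (higher E°), Hg₂²⁺/Hg the anode: E°cell = +1.40 − (+0.80) = +0.60 V, n = 2.
Overall: Cl₂(g) + 2 Hg(l) → 2 Cl⁻(aq) + Hg₂²⁺(aq)
Q = [Cl⁻]^2·[Hg₂²⁺] / (P(Cl₂)); log Q = -3.009.
E = E° − (0.0592/n) log Q = +0.60 − (0.0592/2)(-3.009) = +0.689 V.

+0.689 V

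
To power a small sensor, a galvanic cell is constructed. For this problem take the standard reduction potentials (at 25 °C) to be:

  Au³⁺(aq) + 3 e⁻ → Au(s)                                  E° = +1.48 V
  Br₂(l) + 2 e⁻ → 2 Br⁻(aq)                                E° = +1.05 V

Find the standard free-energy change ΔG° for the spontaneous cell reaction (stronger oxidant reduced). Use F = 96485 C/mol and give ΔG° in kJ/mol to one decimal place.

Au³⁺/Au (E° = +1.48 V) is the cathode; Br₂/Br⁻ (E° = +1.05 V) is the anode, so E°cell = +0.43 V.
Balancing electrons gives n = 6 (lcm of 3 and 2).
ΔG° = −nFE° = −(6)(96485)(+0.43) = -248,931 J = -248.9 kJ/mol.

-248.9 kJ/mol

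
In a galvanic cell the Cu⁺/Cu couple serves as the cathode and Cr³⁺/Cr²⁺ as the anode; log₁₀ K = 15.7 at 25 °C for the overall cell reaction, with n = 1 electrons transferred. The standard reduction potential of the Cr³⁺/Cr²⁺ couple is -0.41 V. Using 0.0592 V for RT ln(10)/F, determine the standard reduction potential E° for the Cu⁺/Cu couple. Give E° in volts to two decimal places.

+0.52 V

E°cell = (0.0592/n)·log K = (0.0592/1)(15.7) = +0.929 V.
Since Cu⁺/Cu is the cathode and Cr³⁺/Cr²⁺ the anode, E°cell = E°(Cu⁺/Cu) − E°(Cr³⁺/Cr²⁺).
So E°(Cu⁺/Cu) = E°cell + E°(Cr³⁺/Cr²⁺) = +0.929 + (-0.41) = +0.52 V.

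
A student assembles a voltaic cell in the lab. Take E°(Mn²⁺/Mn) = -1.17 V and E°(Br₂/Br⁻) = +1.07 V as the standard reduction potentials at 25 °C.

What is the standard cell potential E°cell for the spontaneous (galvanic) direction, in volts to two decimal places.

The Br₂/Br⁻ couple has the higher reduction potential, so it is the cathode; Mn²⁺/Mn is oxidised at the anode.
E°cell = E°(cathode) − E°(anode) = (+1.07) − (-1.17) = +2.24 V.
Since E°cell > 0, the reaction is spontaneous under standard conditions.

+2.24 V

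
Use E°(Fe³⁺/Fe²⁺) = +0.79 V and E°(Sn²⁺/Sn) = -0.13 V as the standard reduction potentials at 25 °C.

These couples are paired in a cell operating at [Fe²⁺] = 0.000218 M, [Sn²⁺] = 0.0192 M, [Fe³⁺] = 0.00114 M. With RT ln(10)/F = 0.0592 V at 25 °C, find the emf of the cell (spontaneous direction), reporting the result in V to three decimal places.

+1.013 V

Fe³⁺/Fe²⁺ is the cathode (higher E°), Sn²⁺/Sn the anode: E°cell = +0.79 − (-0.13) = +0.92 V, n = 2.
Overall: 2 Fe³⁺(aq) + Sn(s) → 2 Fe²⁺(aq) + Sn²⁺(aq)
Q = [Fe²⁺]^2·[Sn²⁺] / ([Fe³⁺]^2); log Q = -3.154.
E = E° − (0.0592/n) log Q = +0.92 − (0.0592/2)(-3.154) = +1.013 V.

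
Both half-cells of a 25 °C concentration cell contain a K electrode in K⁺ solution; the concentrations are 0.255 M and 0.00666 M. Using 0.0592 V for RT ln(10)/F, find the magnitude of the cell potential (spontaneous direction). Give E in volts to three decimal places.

For a concentration cell E°cell = 0. The 0.255 M side is the cathode (reduction is favoured where [K⁺] is higher).
With n = 1, E = −(0.0592/1) log([K⁺]ₐₙ/[K⁺]꜀ₐₜ) = −(0.0592/1) log(0.00666/0.255) = −(0.0592/1)(-1.583) = +0.094 V.

+0.094 V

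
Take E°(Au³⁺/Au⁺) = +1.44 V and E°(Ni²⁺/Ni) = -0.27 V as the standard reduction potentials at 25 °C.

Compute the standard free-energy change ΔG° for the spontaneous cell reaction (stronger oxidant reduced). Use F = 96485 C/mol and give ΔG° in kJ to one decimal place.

Au³⁺/Au⁺ (E° = +1.44 V) is the cathode; Ni²⁺/Ni (E° = -0.27 V) is the anode, so E°cell = +1.71 V.
Balancing electrons gives n = 2 (lcm of 2 and 2).
ΔG° = −nFE° = −(2)(96485)(+1.71) = -329,979 J = -330.0 kJ.

-330.0 kJ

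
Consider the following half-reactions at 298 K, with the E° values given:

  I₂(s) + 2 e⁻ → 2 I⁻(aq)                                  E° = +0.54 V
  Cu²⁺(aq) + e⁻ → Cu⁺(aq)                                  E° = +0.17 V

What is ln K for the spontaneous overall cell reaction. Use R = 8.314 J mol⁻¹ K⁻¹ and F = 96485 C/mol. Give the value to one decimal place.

Cathode: I₂/I⁻; anode: Cu²⁺/Cu⁺. E°cell = (+0.54) − (+0.17) = +0.37 V, with n = 2.
ΔG° = −nFE° = −RT ln K, so ln K = nFE°/(RT) = (2)(96485)(+0.37) / ((8.314)(298)) = 28.818.

28.8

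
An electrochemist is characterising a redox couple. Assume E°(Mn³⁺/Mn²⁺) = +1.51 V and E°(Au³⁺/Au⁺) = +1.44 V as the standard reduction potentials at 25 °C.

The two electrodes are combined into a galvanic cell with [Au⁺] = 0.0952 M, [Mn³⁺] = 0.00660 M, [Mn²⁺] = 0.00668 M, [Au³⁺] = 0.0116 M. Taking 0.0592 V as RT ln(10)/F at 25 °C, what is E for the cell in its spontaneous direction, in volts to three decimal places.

Mn³⁺/Mn²⁺ is the cathode (higher E°), Au³⁺/Au⁺ the anode: E°cell = +1.51 − (+1.44) = +0.07 V, n = 2.
Overall: 2 Mn³⁺(aq) + Au⁺(aq) → 2 Mn²⁺(aq) + Au³⁺(aq)
Q = [Mn²⁺]^2·[Au³⁺] / ([Mn³⁺]^2·[Au⁺]); log Q = -0.904.
E = E° − (0.0592/n) log Q = +0.07 − (0.0592/2)(-0.904) = +0.097 V.

+0.097 V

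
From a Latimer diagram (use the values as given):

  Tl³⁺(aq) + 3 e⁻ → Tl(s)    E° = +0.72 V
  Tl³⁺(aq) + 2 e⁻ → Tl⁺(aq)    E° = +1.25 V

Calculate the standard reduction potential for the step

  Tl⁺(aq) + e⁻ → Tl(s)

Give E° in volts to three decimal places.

-0.340 V

Sequential free energies add, so n₃E°₃ = n₁E°₁ + n₂E°₂.
With n₃ = 3, and the known step contributing 2×(+1.25) V, the unknown satisfies 1·E° = 3×(+0.72) − 2×(+1.25) = -0.340.
E° = -0.340 / 1 = -0.340 V.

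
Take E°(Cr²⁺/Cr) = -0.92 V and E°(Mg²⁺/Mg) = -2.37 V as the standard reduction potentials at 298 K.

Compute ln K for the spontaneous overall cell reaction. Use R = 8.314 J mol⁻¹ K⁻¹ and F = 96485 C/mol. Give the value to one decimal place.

112.9

Cathode: Cr²⁺/Cr; anode: Mg²⁺/Mg. E°cell = (-0.92) − (-2.37) = +1.45 V, with n = 2.
ΔG° = −nFE° = −RT ln K, so ln K = nFE°/(RT) = (2)(96485)(+1.45) / ((8.314)(298)) = 112.936.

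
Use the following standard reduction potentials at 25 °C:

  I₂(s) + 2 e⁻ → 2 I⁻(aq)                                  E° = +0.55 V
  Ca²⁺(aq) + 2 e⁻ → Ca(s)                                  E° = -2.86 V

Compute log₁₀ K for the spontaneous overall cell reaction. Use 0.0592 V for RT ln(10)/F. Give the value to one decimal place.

Cathode: I₂/I⁻; anode: Ca²⁺/Ca. E°cell = +3.41 V, n = 2.
log K = nE°cell / 0.0592 = (2)(+3.41) / 0.0592 = 115.2.

115.2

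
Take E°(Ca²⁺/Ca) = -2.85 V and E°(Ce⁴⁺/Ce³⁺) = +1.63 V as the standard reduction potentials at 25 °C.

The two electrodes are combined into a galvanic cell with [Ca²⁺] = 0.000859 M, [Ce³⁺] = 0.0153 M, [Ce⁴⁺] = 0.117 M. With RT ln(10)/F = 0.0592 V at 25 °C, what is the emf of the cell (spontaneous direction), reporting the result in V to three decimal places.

Ce⁴⁺/Ce³⁺ is the cathode (higher E°), Ca²⁺/Ca the anode: E°cell = +1.63 − (-2.85) = +4.48 V, n = 2.
Overall: 2 Ce⁴⁺(aq) + Ca(s) → 2 Ce³⁺(aq) + Ca²⁺(aq)
Q = [Ce³⁺]^2·[Ca²⁺] / ([Ce⁴⁺]^2); log Q = -4.833.
E = E° − (0.0592/n) log Q = +4.48 − (0.0592/2)(-4.833) = +4.623 V.

+4.623 V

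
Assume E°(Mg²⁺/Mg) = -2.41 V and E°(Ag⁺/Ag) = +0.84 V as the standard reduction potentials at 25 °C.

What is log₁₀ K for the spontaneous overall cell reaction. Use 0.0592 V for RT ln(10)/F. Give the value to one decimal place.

Cathode: Ag⁺/Ag; anode: Mg²⁺/Mg. E°cell = +3.25 V, n = 2.
log K = nE°cell / 0.0592 = (2)(+3.25) / 0.0592 = 109.8.

109.8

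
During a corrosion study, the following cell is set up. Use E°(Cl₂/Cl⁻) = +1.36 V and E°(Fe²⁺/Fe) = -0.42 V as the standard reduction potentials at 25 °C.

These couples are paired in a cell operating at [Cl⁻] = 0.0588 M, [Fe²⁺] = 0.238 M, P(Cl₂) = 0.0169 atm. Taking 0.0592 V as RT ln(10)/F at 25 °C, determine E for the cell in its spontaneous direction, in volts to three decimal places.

+1.819 V

Cl₂/Cl⁻ is the cathode (higher E°), Fe²⁺/Fe the anode: E°cell = +1.36 − (-0.42) = +1.78 V, n = 2.
Overall: Cl₂(g) + Fe(s) → 2 Cl⁻(aq) + Fe²⁺(aq)
Q = [Cl⁻]^2·[Fe²⁺] / (P(Cl₂)); log Q = -1.313.
E = E° − (0.0592/n) log Q = +1.78 − (0.0592/2)(-1.313) = +1.819 V.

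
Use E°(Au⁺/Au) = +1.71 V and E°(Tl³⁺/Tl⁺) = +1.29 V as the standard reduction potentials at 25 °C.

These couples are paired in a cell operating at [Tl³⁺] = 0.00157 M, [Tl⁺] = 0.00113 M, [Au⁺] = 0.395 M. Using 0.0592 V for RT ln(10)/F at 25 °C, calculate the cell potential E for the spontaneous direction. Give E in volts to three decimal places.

+0.392 V

Au⁺/Au is the cathode (higher E°), Tl³⁺/Tl⁺ the anode: E°cell = +1.71 − (+1.29) = +0.42 V, n = 2.
Overall: 2 Au⁺(aq) + Tl⁺(aq) → 2 Au(s) + Tl³⁺(aq)
Q = [Tl³⁺] / ([Au⁺]^2·[Tl⁺]); log Q = 0.950.
E = E° − (0.0592/n) log Q = +0.42 − (0.0592/2)(0.950) = +0.392 V.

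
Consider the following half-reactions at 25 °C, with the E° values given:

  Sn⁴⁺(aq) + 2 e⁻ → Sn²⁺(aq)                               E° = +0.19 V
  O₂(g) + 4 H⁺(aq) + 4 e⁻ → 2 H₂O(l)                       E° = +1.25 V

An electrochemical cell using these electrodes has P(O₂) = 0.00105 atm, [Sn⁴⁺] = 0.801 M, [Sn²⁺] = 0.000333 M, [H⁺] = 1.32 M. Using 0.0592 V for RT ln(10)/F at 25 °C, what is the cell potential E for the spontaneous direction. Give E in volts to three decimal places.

+0.923 V

O₂/H₂O is the cathode (higher E°), Sn⁴⁺/Sn²⁺ the anode: E°cell = +1.25 − (+0.19) = +1.06 V, n = 4.
Overall: O₂(g) + 4 H⁺(aq) + 2 Sn²⁺(aq) → 2 H₂O(l) + 2 Sn⁴⁺(aq)
Q = [Sn⁴⁺]^2 / (P(O₂)·[H⁺]^4·[Sn²⁺]^2); log Q = 9.259.
E = E° − (0.0592/n) log Q = +1.06 − (0.0592/4)(9.259) = +0.923 V.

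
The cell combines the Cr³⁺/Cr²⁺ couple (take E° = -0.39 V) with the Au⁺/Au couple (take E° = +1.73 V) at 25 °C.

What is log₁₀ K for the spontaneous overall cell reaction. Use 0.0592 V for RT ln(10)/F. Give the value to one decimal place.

35.8

Cathode: Au⁺/Au; anode: Cr³⁺/Cr²⁺. E°cell = +2.12 V, n = 1.
log K = nE°cell / 0.0592 = (1)(+2.12) / 0.0592 = 35.8.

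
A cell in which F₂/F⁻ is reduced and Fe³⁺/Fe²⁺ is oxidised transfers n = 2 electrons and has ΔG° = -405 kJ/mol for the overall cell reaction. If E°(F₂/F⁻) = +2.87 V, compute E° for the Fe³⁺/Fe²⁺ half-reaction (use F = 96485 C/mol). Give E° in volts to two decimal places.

E°cell = −ΔG°/(nF) = −(-405×10³)/((2)(96485)) = +2.099 V.
Since F₂/F⁻ is the cathode and Fe³⁺/Fe²⁺ the anode, E°cell = E°(F₂/F⁻) − E°(Fe³⁺/Fe²⁺).
So E°(Fe³⁺/Fe²⁺) = E°(F₂/F⁻) − E°cell = (+2.87) − (+2.099) = +0.77 V.

+0.77 V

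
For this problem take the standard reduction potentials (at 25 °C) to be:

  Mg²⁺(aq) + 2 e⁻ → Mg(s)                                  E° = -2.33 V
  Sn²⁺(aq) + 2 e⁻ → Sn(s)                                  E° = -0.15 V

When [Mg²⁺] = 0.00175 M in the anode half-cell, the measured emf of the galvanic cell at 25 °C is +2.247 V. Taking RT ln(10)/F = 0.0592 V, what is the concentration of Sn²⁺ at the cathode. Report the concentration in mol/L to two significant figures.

0.32 M

Sn²⁺/Sn is the cathode, Mg²⁺/Mg the anode: E°cell = +2.18 V, n = 2.
Overall reaction: Sn²⁺(aq) + Mg(s) → Sn(s) + Mg²⁺(aq); Q = [Mg²⁺]^1/[Sn²⁺]^1.
From E = E° − (0.0592/n) log Q: log Q = (E° − E)·n/0.0592 = (+2.18 − (+2.247))·2/0.0592 = -2.2635.
So 1·log[Sn²⁺] = 1·log(0.00175) − log Q = -2.7570 − (-2.2635) = -0.4935; [Sn²⁺] = 10^(-0.4935) ≈ 0.32 M.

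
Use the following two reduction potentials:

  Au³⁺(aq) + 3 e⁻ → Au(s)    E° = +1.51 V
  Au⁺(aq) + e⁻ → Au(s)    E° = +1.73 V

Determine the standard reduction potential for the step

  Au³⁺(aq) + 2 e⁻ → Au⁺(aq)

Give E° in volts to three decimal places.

+1.400 V

Sequential free energies add, so n₃E°₃ = n₁E°₁ + n₂E°₂.
With n₃ = 3, and the known step contributing 1×(+1.73) V, the unknown satisfies 2·E° = 3×(+1.51) − 1×(+1.73) = +2.800.
E° = +2.800 / 2 = +1.400 V.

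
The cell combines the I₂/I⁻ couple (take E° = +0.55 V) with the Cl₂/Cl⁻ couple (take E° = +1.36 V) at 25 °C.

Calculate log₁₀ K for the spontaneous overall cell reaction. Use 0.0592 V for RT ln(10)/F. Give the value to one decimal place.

27.4

Cathode: Cl₂/Cl⁻; anode: I₂/I⁻. E°cell = +0.81 V, n = 2.
log K = nE°cell / 0.0592 = (2)(+0.81) / 0.0592 = 27.4.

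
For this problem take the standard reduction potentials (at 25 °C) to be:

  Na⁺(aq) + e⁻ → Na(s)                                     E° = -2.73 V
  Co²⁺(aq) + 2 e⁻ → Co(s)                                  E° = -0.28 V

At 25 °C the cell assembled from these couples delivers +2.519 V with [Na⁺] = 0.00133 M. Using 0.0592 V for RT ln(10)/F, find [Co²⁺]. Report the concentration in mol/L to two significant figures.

Co²⁺/Co is the cathode, Na⁺/Na the anode: E°cell = +2.45 V, n = 2.
Overall reaction: Co²⁺(aq) + 2 Na(s) → Co(s) + 2 Na⁺(aq); Q = [Na⁺]^2/[Co²⁺]^1.
From E = E° − (0.0592/n) log Q: log Q = (E° − E)·n/0.0592 = (+2.45 − (+2.519))·2/0.0592 = -2.3311.
So 1·log[Co²⁺] = 2·log(0.00133) − log Q = -5.7523 − (-2.3311) = -3.4212; [Co²⁺] = 10^(-3.4212) ≈ 0.00038 M.

0.00038 M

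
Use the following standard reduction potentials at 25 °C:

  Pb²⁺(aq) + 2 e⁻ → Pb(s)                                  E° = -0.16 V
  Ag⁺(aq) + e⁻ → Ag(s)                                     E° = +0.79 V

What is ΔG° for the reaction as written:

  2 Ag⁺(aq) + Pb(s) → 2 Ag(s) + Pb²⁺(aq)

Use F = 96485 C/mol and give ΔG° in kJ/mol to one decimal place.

As written, Ag⁺/Ag is reduced (cathode) and Pb²⁺/Pb is oxidised (anode), so E°cell = (+0.79) − (-0.16) = +0.95 V.
Balancing electrons gives n = 2.
ΔG° = −nFE° = −(2)(96485)(+0.95) = -183,322 J = -183.3 kJ/mol.

-183.3 kJ/mol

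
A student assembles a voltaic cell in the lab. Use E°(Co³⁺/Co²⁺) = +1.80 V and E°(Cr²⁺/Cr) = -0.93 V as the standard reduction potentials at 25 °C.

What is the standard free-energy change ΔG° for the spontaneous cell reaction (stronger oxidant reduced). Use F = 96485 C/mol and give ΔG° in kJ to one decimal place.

-526.8 kJ

Co³⁺/Co²⁺ (E° = +1.80 V) is the cathode; Cr²⁺/Cr (E° = -0.93 V) is the anode, so E°cell = +2.73 V.
Balancing electrons gives n = 2 (lcm of 1 and 2).
ΔG° = −nFE° = −(2)(96485)(+2.73) = -526,808 J = -526.8 kJ.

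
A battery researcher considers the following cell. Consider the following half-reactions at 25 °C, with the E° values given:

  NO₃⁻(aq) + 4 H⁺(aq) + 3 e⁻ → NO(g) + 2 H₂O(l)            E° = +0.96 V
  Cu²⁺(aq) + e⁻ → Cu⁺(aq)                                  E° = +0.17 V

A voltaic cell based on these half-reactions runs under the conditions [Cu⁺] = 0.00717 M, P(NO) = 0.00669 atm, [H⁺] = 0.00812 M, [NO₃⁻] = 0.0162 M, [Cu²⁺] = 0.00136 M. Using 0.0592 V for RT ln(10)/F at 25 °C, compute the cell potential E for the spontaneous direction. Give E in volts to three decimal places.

NO₃⁻/NO is the cathode (higher E°), Cu²⁺/Cu⁺ the anode: E°cell = +0.96 − (+0.17) = +0.79 V, n = 3.
Overall: NO₃⁻(aq) + 4 H⁺(aq) + 3 Cu⁺(aq) → NO(g) + 2 H₂O(l) + 3 Cu²⁺(aq)
Q = P(NO)·[Cu²⁺]^3 / ([NO₃⁻]·[H⁺]^4·[Cu⁺]^3); log Q = 5.812.
E = E° − (0.0592/n) log Q = +0.79 − (0.0592/3)(5.812) = +0.675 V.

+0.675 V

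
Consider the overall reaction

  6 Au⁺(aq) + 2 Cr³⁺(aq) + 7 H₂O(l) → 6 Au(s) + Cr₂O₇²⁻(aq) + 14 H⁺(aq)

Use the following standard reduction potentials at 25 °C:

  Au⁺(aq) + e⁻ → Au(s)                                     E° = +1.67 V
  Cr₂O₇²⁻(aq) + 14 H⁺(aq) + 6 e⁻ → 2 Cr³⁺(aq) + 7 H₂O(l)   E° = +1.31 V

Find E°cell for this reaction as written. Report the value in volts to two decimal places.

The Au⁺/Au couple has the higher reduction potential, so it is the cathode; Cr₂O₇²⁻/Cr³⁺ is oxidised at the anode.
E°cell = E°(cathode) − E°(anode) = (+1.67) − (+1.31) = +0.36 V.

+0.36 V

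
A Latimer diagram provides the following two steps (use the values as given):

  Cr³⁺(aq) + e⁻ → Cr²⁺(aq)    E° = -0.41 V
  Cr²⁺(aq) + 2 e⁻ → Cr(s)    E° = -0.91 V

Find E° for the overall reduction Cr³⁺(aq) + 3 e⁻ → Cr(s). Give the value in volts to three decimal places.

-0.743 V

Standard free energies of sequential steps add: ΔG°₃ = ΔG°₁ + ΔG°₂, so n₃E°₃ = n₁E°₁ + n₂E°₂.
E°₃ = (1×-0.41 + 2×-0.91) / 3 = (-2.230) / 3 = -0.743 V.
E° values themselves are not directly additive — weighting by electron count is essential.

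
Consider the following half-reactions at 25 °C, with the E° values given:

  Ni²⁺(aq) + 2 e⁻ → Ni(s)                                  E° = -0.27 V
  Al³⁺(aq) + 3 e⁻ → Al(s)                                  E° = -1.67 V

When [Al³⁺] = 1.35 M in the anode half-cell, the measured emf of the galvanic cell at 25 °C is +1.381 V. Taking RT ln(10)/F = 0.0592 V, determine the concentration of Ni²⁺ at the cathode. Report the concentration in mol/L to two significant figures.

0.28 M

Ni²⁺/Ni is the cathode, Al³⁺/Al the anode: E°cell = +1.40 V, n = 6.
Overall reaction: 3 Ni²⁺(aq) + 2 Al(s) → 3 Ni(s) + 2 Al³⁺(aq); Q = [Al³⁺]^2/[Ni²⁺]^3.
From E = E° − (0.0592/n) log Q: log Q = (E° − E)·n/0.0592 = (+1.40 − (+1.381))·6/0.0592 = 1.9257.
So 3·log[Ni²⁺] = 2·log(1.35) − log Q = 0.2607 − (1.9257) = -1.6650; log[Ni²⁺] = -1.6650 / 3 = -0.5550; [Ni²⁺] = 10^(-0.5550) ≈ 0.28 M.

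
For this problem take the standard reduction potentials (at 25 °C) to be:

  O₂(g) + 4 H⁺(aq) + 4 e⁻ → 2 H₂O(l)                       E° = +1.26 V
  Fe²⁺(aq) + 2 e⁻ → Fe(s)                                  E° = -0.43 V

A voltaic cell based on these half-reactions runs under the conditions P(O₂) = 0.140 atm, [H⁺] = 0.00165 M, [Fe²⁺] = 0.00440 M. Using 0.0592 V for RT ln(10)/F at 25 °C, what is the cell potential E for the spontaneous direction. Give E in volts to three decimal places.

O₂/H₂O is the cathode (higher E°), Fe²⁺/Fe the anode: E°cell = +1.26 − (-0.43) = +1.69 V, n = 4.
Overall: O₂(g) + 4 H⁺(aq) + 2 Fe(s) → 2 H₂O(l) + 2 Fe²⁺(aq)
Q = [Fe²⁺]^2 / (P(O₂)·[H⁺]^4); log Q = 7.271.
E = E° − (0.0592/n) log Q = +1.69 − (0.0592/4)(7.271) = +1.582 V.

+1.582 V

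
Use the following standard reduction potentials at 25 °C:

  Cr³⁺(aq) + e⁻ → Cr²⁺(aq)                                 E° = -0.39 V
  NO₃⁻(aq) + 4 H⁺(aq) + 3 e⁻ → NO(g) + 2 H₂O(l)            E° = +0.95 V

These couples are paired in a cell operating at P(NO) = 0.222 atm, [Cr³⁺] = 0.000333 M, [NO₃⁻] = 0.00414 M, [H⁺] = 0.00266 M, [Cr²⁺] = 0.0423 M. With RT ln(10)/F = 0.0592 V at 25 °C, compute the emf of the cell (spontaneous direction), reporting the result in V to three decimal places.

+1.227 V

NO₃⁻/NO is the cathode (higher E°), Cr³⁺/Cr²⁺ the anode: E°cell = +0.95 − (-0.39) = +1.34 V, n = 3.
Overall: NO₃⁻(aq) + 4 H⁺(aq) + 3 Cr²⁺(aq) → NO(g) + 2 H₂O(l) + 3 Cr³⁺(aq)
Q = P(NO)·[Cr³⁺]^3 / ([NO₃⁻]·[H⁺]^4·[Cr²⁺]^3); log Q = 5.718.
E = E° − (0.0592/n) log Q = +1.34 − (0.0592/3)(5.718) = +1.227 V.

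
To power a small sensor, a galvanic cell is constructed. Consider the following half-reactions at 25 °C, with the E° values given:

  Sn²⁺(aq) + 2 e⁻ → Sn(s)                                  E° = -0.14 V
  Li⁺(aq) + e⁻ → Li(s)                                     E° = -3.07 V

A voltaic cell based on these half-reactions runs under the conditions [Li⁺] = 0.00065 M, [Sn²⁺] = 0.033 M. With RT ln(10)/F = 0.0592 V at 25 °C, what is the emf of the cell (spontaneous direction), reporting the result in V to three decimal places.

Sn²⁺/Sn is the cathode (higher E°), Li⁺/Li the anode: E°cell = -0.14 − (-3.07) = +2.93 V, n = 2.
Overall: Sn²⁺(aq) + 2 Li(s) → Sn(s) + 2 Li⁺(aq)
Q = [Li⁺]^2 / ([Sn²⁺]); log Q = -4.893.
E = E° − (0.0592/n) log Q = +2.93 − (0.0592/2)(-4.893) = +3.075 V.

+3.075 V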